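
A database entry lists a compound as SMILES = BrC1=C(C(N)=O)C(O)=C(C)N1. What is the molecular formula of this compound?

C6H7BrN2O2

Walk through each heavy atom and fill implicit hydrogens from standard valence (C 4, N 3, O 2, S 2, halogen 1):
  atom 1: Br (halogen, monovalent) → 0 H
  atom 2: C, bond orders sum to 4 (valence 4) → 0 H
  atom 3: C, bond orders sum to 4 (valence 4) → 0 H
  atom 4: C, bond orders sum to 4 (valence 4) → 0 H
  atom 5: N, bond orders sum to 1 (valence 3) → 2 H
  atom 6: O, bond orders sum to 2 (valence 2) → 0 H
  atom 7: C, bond orders sum to 4 (valence 4) → 0 H
  atom 8: O, bond orders sum to 1 (valence 2) → 1 H
  atom 9: C, bond orders sum to 4 (valence 4) → 0 H
  atom 10: C, bond orders sum to 1 (valence 4) → 3 H
  atom 11: N, bond orders sum to 2 (valence 3) → 1 H
Totals → C:6, H:7, Br:1, N:2, O:2.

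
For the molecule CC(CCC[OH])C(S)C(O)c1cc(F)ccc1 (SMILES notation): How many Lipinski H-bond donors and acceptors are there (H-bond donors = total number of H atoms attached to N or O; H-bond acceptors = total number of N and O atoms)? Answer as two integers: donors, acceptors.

2, 2

Donors: find every N or O and count the H atoms it carries.
  atom 6 (O): bond orders sum to 1 → 1 H
  atom 10 (O): bond orders sum to 1 → 1 H
Lipinski HBD = 2.
Acceptors: N atoms = 0, O atoms = 2 → HBA = 2.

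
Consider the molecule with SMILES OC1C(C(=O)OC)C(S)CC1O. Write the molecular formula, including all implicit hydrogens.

Walk through each heavy atom and fill implicit hydrogens from standard valence (C 4, N 3, O 2, S 2, halogen 1):
  atom 1: O, bond orders sum to 1 (valence 2) → 1 H
  atom 2: C, bond orders sum to 3 (valence 4) → 1 H
  atom 3: C, bond orders sum to 3 (valence 4) → 1 H
  atom 4: C, bond orders sum to 4 (valence 4) → 0 H
  atom 5: O, bond orders sum to 2 (valence 2) → 0 H
  atom 6: O, bond orders sum to 2 (valence 2) → 0 H
  atom 7: C, bond orders sum to 1 (valence 4) → 3 H
  atom 8: C, bond orders sum to 3 (valence 4) → 1 H
  atom 9: S, bond orders sum to 1 (valence 2) → 1 H
  atom 10: C, bond orders sum to 2 (valence 4) → 2 H
  atom 11: C, bond orders sum to 3 (valence 4) → 1 H
  atom 12: O, bond orders sum to 1 (valence 2) → 1 H
Totals → C:7, H:12, O:4, S:1.

C7H12O4S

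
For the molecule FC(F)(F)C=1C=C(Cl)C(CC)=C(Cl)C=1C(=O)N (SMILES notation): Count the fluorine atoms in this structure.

Scan the SMILES for F atoms (remember two-letter symbols like Cl and Br are single atoms).
Fluorine count: 3.

3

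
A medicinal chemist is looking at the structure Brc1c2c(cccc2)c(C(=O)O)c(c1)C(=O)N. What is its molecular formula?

Walk through each heavy atom and fill implicit hydrogens from standard valence (C 4, N 3, O 2, S 2, halogen 1); for lowercase aromatic atoms, an aromatic c carries 1 H when it has two neighbours and 0 H with three, and aromatic n carries 0 H:
  atom 1: Br (halogen, monovalent) → 0 H
  atom 2: aromatic c, 3 neighbours → 0 H
  atom 3: aromatic c, 3 neighbours → 0 H
  atom 4: aromatic c, 3 neighbours → 0 H
  atom 5: aromatic c, 2 neighbours → 1 H
  atom 6: aromatic c, 2 neighbours → 1 H
  atom 7: aromatic c, 2 neighbours → 1 H
  atom 8: aromatic c, 2 neighbours → 1 H
  atom 9: aromatic c, 3 neighbours → 0 H
  atom 10: C, bond orders sum to 4 (valence 4) → 0 H
  atom 11: O, bond orders sum to 2 (valence 2) → 0 H
  atom 12: O, bond orders sum to 1 (valence 2) → 1 H
  atom 13: aromatic c, 3 neighbours → 0 H
  atom 14: aromatic c, 2 neighbours → 1 H
  atom 15: C, bond orders sum to 4 (valence 4) → 0 H
  atom 16: O, bond orders sum to 2 (valence 2) → 0 H
  atom 17: N, bond orders sum to 1 (valence 3) → 2 H
Totals → C:12, H:8, Br:1, N:1, O:3.
In Hill order: C12H8BrNO3.

C12H8BrNO3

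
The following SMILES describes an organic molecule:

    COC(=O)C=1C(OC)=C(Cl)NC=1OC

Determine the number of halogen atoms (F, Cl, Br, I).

Halogen atoms appear at heavy-atom position 10 (1×Cl).
Other groups present: 1 ester, 2 ether.
Halogen count: 1.

1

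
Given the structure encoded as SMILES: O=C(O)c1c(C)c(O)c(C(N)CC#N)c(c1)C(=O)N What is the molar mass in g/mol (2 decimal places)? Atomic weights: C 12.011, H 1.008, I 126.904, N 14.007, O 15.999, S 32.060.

263.25 g/mol

First, the molecular formula is C12H13N3O4 (counting implicit H from valence).
  C: 12 × 12.011 = 144.132
  H: 13 × 1.008 = 13.104
  N: 3 × 14.007 = 42.021
  O: 4 × 15.999 = 63.996
Sum: 12×12.011 + 13×1.008 + 3×14.007 + 4×15.999 = 263.253 → 263.25 g/mol.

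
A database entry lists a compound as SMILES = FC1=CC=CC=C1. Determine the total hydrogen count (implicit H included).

5

Walk through each heavy atom and fill implicit hydrogens from standard valence (C 4, N 3, O 2, S 2, halogen 1):
  atom 1: F (halogen, monovalent) → 0 H
  atom 2: C, bond orders sum to 4 (valence 4) → 0 H
  atom 3: C, bond orders sum to 3 (valence 4) → 1 H
  atom 4: C, bond orders sum to 3 (valence 4) → 1 H
  atom 5: C, bond orders sum to 3 (valence 4) → 1 H
  atom 6: C, bond orders sum to 3 (valence 4) → 1 H
  atom 7: C, bond orders sum to 3 (valence 4) → 1 H
Total hydrogens: 5.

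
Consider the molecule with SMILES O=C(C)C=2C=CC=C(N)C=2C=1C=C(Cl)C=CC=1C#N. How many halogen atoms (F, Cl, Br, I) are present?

Halogen atoms appear at heavy-atom position 14 (1×Cl).
Other groups present: 1 ketone, 1 nitrile, 1 primary amine.
Halogen count: 1.

1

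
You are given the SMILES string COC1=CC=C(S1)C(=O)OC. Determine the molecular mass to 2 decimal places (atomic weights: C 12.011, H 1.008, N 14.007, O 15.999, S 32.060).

172.20 g/mol

First, the molecular formula is C7H8O3S (counting implicit H from valence).
  C: 7 × 12.011 = 84.077
  H: 8 × 1.008 = 8.064
  O: 3 × 15.999 = 47.997
  S: 1 × 32.060 = 32.060
Sum: 7×12.011 + 8×1.008 + 3×15.999 + 1×32.060 = 172.198 → 172.20 g/mol.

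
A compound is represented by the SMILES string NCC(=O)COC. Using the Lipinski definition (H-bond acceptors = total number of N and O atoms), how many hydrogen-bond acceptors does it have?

N atoms: 1; O atoms: 2.
Lipinski HBA = 1 + 2 = 3.

3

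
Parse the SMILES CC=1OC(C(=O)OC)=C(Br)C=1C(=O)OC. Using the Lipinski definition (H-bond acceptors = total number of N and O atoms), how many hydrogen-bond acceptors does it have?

N atoms: 0; O atoms: 5.
Lipinski HBA = 0 + 5 = 5.

5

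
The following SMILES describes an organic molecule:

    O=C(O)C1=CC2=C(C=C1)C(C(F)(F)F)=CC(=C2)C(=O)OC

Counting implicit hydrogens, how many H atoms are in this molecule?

Walk through each heavy atom and fill implicit hydrogens from standard valence (C 4, N 3, O 2, S 2, halogen 1):
  atom 1: O, bond orders sum to 2 (valence 2) → 0 H
  atom 2: C, bond orders sum to 4 (valence 4) → 0 H
  atom 3: O, bond orders sum to 1 (valence 2) → 1 H
  atom 4: C, bond orders sum to 4 (valence 4) → 0 H
  atom 5: C, bond orders sum to 3 (valence 4) → 1 H
  atom 6: C, bond orders sum to 4 (valence 4) → 0 H
  atom 7: C, bond orders sum to 4 (valence 4) → 0 H
  atom 8: C, bond orders sum to 3 (valence 4) → 1 H
  atom 9: C, bond orders sum to 3 (valence 4) → 1 H
  atom 10: C, bond orders sum to 4 (valence 4) → 0 H
  atom 11: C, bond orders sum to 4 (valence 4) → 0 H
  atom 12: F (halogen, monovalent) → 0 H
  atom 13: F (halogen, monovalent) → 0 H
  atom 14: F (halogen, monovalent) → 0 H
  atom 15: C, bond orders sum to 3 (valence 4) → 1 H
  atom 16: C, bond orders sum to 4 (valence 4) → 0 H
  atom 17: C, bond orders sum to 3 (valence 4) → 1 H
  atom 18: C, bond orders sum to 4 (valence 4) → 0 H
  atom 19: O, bond orders sum to 2 (valence 2) → 0 H
  atom 20: O, bond orders sum to 2 (valence 2) → 0 H
  atom 21: C, bond orders sum to 1 (valence 4) → 3 H
Total hydrogens: 9.

9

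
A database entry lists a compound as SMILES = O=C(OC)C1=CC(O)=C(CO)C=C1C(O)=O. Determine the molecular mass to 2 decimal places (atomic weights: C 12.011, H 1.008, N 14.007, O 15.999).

226.18 g/mol

First, the molecular formula is C10H10O6 (counting implicit H from valence).
  C: 10 × 12.011 = 120.110
  H: 10 × 1.008 = 10.080
  O: 6 × 15.999 = 95.994
Sum: 10×12.011 + 10×1.008 + 6×15.999 = 226.184 → 226.18 g/mol.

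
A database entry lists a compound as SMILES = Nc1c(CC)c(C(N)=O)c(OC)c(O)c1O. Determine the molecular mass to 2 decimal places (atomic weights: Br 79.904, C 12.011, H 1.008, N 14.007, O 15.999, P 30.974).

226.23 g/mol

First, the molecular formula is C10H14N2O4 (counting implicit H from valence).
  C: 10 × 12.011 = 120.110
  H: 14 × 1.008 = 14.112
  N: 2 × 14.007 = 28.014
  O: 4 × 15.999 = 63.996
Sum: 10×12.011 + 14×1.008 + 2×14.007 + 4×15.999 = 226.232 → 226.23 g/mol.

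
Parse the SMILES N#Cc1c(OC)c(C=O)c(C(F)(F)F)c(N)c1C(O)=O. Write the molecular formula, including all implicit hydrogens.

Walk through each heavy atom and fill implicit hydrogens from standard valence (C 4, N 3, O 2, S 2, halogen 1); for lowercase aromatic atoms, an aromatic c carries 1 H when it has two neighbours and 0 H with three, and aromatic n carries 0 H:
  atom 1: N, bond orders sum to 3 (valence 3) → 0 H
  atom 2: C, bond orders sum to 4 (valence 4) → 0 H
  atom 3: aromatic c, 3 neighbours → 0 H
  atom 4: aromatic c, 3 neighbours → 0 H
  atom 5: O, bond orders sum to 2 (valence 2) → 0 H
  atom 6: C, bond orders sum to 1 (valence 4) → 3 H
  atom 7: aromatic c, 3 neighbours → 0 H
  atom 8: C, bond orders sum to 3 (valence 4) → 1 H
  atom 9: O, bond orders sum to 2 (valence 2) → 0 H
  atom 10: aromatic c, 3 neighbours → 0 H
  atom 11: C, bond orders sum to 4 (valence 4) → 0 H
  atom 12: F (halogen, monovalent) → 0 H
  atom 13: F (halogen, monovalent) → 0 H
  atom 14: F (halogen, monovalent) → 0 H
  atom 15: aromatic c, 3 neighbours → 0 H
  atom 16: N, bond orders sum to 1 (valence 3) → 2 H
  atom 17: aromatic c, 3 neighbours → 0 H
  atom 18: C, bond orders sum to 4 (valence 4) → 0 H
  atom 19: O, bond orders sum to 1 (valence 2) → 1 H
  atom 20: O, bond orders sum to 2 (valence 2) → 0 H
Totals → C:11, H:7, F:3, N:2, O:4.

C11H7F3N2O4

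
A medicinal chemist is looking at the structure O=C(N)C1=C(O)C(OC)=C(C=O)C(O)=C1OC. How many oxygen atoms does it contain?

6

Scan the SMILES for O atoms (remember two-letter symbols like Cl and Br are single atoms).
Oxygen count: 6.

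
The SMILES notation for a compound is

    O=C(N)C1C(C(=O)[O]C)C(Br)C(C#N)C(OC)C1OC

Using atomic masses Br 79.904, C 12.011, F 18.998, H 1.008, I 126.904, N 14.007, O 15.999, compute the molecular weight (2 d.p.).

349.18 g/mol

First, the molecular formula is C12H17BrN2O5 (counting implicit H from valence).
  Br: 1 × 79.904 = 79.904
  C: 12 × 12.011 = 144.132
  H: 17 × 1.008 = 17.136
  N: 2 × 14.007 = 28.014
  O: 5 × 15.999 = 79.995
Sum: 1×79.904 + 12×12.011 + 17×1.008 + 2×14.007 + 5×15.999 = 349.181 → 349.18 g/mol.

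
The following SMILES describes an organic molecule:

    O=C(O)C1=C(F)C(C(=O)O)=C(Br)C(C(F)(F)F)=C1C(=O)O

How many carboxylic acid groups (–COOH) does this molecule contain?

The carboxylic acid motif appears at heavy-atom positions 2, 8, 19 in the SMILES.
Carboxylic acid count: 3.

3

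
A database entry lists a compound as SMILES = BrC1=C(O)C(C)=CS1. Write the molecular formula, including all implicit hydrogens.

C5H5BrOS

Walk through each heavy atom and fill implicit hydrogens from standard valence (C 4, N 3, O 2, S 2, halogen 1):
  atom 1: Br (halogen, monovalent) → 0 H
  atom 2: C, bond orders sum to 4 (valence 4) → 0 H
  atom 3: C, bond orders sum to 4 (valence 4) → 0 H
  atom 4: O, bond orders sum to 1 (valence 2) → 1 H
  atom 5: C, bond orders sum to 4 (valence 4) → 0 H
  atom 6: C, bond orders sum to 1 (valence 4) → 3 H
  atom 7: C, bond orders sum to 3 (valence 4) → 1 H
  atom 8: S, bond orders sum to 2 (valence 2) → 0 H
Totals → C:5, H:5, Br:1, O:1, S:1.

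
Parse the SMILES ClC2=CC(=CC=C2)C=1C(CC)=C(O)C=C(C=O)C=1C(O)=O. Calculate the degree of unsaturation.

Degree of unsaturation = (number of rings) + (number of π bonds).
Ring closures in the SMILES: 2.
π bonds: 8 double bonds (each 1 DoU) → 8 DoU from unsaturation.
Total DoU = 2 + 8 = 10.

10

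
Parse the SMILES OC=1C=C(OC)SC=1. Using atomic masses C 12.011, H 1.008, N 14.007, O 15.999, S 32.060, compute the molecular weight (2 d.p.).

130.16 g/mol

First, the molecular formula is C5H6O2S (counting implicit H from valence).
  C: 5 × 12.011 = 60.055
  H: 6 × 1.008 = 6.048
  O: 2 × 15.999 = 31.998
  S: 1 × 32.060 = 32.060
Sum: 5×12.011 + 6×1.008 + 2×15.999 + 1×32.060 = 130.161 → 130.16 g/mol.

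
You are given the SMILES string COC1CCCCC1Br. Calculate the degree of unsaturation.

1

Degree of unsaturation = (number of rings) + (number of π bonds).
Ring closures in the SMILES: 1.
π bonds: none → 0 DoU from unsaturation.
Total DoU = 1 + 0 = 1.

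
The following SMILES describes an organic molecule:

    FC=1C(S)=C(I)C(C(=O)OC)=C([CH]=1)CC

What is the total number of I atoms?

1

Scan the SMILES for I atoms (remember two-letter symbols like Cl and Br are single atoms).
Iodine count: 1.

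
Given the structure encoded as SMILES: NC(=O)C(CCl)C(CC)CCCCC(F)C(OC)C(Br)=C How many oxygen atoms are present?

Scan the SMILES for O atoms (remember two-letter symbols like Cl and Br are single atoms).
Oxygen count: 2.

2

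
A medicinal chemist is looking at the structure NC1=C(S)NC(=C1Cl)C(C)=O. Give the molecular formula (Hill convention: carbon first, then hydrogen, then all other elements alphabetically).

C6H7ClN2OS

Walk through each heavy atom and fill implicit hydrogens from standard valence (C 4, N 3, O 2, S 2, halogen 1):
  atom 1: N, bond orders sum to 1 (valence 3) → 2 H
  atom 2: C, bond orders sum to 4 (valence 4) → 0 H
  atom 3: C, bond orders sum to 4 (valence 4) → 0 H
  atom 4: S, bond orders sum to 1 (valence 2) → 1 H
  atom 5: N, bond orders sum to 2 (valence 3) → 1 H
  atom 6: C, bond orders sum to 4 (valence 4) → 0 H
  atom 7: C, bond orders sum to 4 (valence 4) → 0 H
  atom 8: Cl (halogen, monovalent) → 0 H
  atom 9: C, bond orders sum to 4 (valence 4) → 0 H
  atom 10: C, bond orders sum to 1 (valence 4) → 3 H
  atom 11: O, bond orders sum to 2 (valence 2) → 0 H
Totals → C:6, H:7, Cl:1, N:2, O:1, S:1.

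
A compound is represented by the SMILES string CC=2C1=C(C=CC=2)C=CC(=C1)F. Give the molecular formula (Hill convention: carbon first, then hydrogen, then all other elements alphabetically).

Walk through each heavy atom and fill implicit hydrogens from standard valence (C 4, N 3, O 2, S 2, halogen 1):
  atom 1: C, bond orders sum to 1 (valence 4) → 3 H
  atom 2: C, bond orders sum to 4 (valence 4) → 0 H
  atom 3: C, bond orders sum to 4 (valence 4) → 0 H
  atom 4: C, bond orders sum to 4 (valence 4) → 0 H
  atom 5: C, bond orders sum to 3 (valence 4) → 1 H
  atom 6: C, bond orders sum to 3 (valence 4) → 1 H
  atom 7: C, bond orders sum to 3 (valence 4) → 1 H
  atom 8: C, bond orders sum to 3 (valence 4) → 1 H
  atom 9: C, bond orders sum to 3 (valence 4) → 1 H
  atom 10: C, bond orders sum to 4 (valence 4) → 0 H
  atom 11: C, bond orders sum to 3 (valence 4) → 1 H
  atom 12: F (halogen, monovalent) → 0 H
Totals → C:11, H:9, F:1.

C11H9F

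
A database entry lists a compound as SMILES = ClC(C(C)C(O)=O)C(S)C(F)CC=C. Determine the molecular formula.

C9H14ClFO2S

Walk through each heavy atom and fill implicit hydrogens from standard valence (C 4, N 3, O 2, S 2, halogen 1):
  atom 1: Cl (halogen, monovalent) → 0 H
  atom 2: C, bond orders sum to 3 (valence 4) → 1 H
  atom 3: C, bond orders sum to 3 (valence 4) → 1 H
  atom 4: C, bond orders sum to 1 (valence 4) → 3 H
  atom 5: C, bond orders sum to 4 (valence 4) → 0 H
  atom 6: O, bond orders sum to 1 (valence 2) → 1 H
  atom 7: O, bond orders sum to 2 (valence 2) → 0 H
  atom 8: C, bond orders sum to 3 (valence 4) → 1 H
  atom 9: S, bond orders sum to 1 (valence 2) → 1 H
  atom 10: C, bond orders sum to 3 (valence 4) → 1 H
  atom 11: F (halogen, monovalent) → 0 H
  atom 12: C, bond orders sum to 2 (valence 4) → 2 H
  atom 13: C, bond orders sum to 3 (valence 4) → 1 H
  atom 14: C, bond orders sum to 2 (valence 4) → 2 H
Totals → C:9, H:14, Cl:1, F:1, O:2, S:1.
In Hill order: C9H14ClFO2S.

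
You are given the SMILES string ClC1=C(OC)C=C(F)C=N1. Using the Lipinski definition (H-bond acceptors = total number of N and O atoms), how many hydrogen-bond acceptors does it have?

2

N atoms: 1; O atoms: 1.
Lipinski HBA = 1 + 1 = 2.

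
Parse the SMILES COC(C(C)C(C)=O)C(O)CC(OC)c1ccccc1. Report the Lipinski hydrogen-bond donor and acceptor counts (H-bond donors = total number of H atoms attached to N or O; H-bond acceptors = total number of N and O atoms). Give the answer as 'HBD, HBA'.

Donors: find every N or O and count the H atoms it carries.
  atom 2 (O): bond orders sum to 2 → 0 H
  atom 8 (O): bond orders sum to 2 → 0 H
  atom 10 (O): bond orders sum to 1 → 1 H
  atom 13 (O): bond orders sum to 2 → 0 H
Lipinski HBD = 1.
Acceptors: N atoms = 0, O atoms = 4 → HBA = 4.

1, 4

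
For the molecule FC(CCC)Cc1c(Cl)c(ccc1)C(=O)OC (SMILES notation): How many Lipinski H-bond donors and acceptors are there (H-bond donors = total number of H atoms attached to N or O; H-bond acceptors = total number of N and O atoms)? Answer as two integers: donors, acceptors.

Donors: find every N or O and count the H atoms it carries.
  atom 15 (O): bond orders sum to 2 → 0 H
  atom 16 (O): bond orders sum to 2 → 0 H
Lipinski HBD = 0.
Acceptors: N atoms = 0, O atoms = 2 → HBA = 2.

0, 2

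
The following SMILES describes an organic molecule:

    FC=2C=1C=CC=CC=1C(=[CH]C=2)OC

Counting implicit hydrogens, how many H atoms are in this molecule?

Walk through each heavy atom and fill implicit hydrogens from standard valence (C 4, N 3, O 2, S 2, halogen 1):
  atom 1: F (halogen, monovalent) → 0 H
  atom 2: C, bond orders sum to 4 (valence 4) → 0 H
  atom 3: C, bond orders sum to 4 (valence 4) → 0 H
  atom 4: C, bond orders sum to 3 (valence 4) → 1 H
  atom 5: C, bond orders sum to 3 (valence 4) → 1 H
  atom 6: C, bond orders sum to 3 (valence 4) → 1 H
  atom 7: C, bond orders sum to 3 (valence 4) → 1 H
  atom 8: C, bond orders sum to 4 (valence 4) → 0 H
  atom 9: C, bond orders sum to 4 (valence 4) → 0 H
  atom 10: C with explicit H count 1
  atom 11: C, bond orders sum to 3 (valence 4) → 1 H
  atom 12: O, bond orders sum to 2 (valence 2) → 0 H
  atom 13: C, bond orders sum to 1 (valence 4) → 3 H
Total hydrogens: 9.

9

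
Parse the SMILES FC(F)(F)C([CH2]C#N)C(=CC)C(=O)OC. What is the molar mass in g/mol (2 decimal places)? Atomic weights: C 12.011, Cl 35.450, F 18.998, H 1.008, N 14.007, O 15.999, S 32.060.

221.18 g/mol

First, the molecular formula is C9H10F3NO2 (counting implicit H from valence).
  C: 9 × 12.011 = 108.099
  F: 3 × 18.998 = 56.994
  H: 10 × 1.008 = 10.080
  N: 1 × 14.007 = 14.007
  O: 2 × 15.999 = 31.998
Sum: 9×12.011 + 3×18.998 + 10×1.008 + 1×14.007 + 2×15.999 = 221.178 → 221.18 g/mol.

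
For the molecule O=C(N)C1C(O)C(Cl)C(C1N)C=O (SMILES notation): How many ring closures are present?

1

In SMILES, each pair of matching ring-closure digits denotes one ring-closing bond; the number of such bonds equals the number of independent rings.
Ring-closure bonds here: 1.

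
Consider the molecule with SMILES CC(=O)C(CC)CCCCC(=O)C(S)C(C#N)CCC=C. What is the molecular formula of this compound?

Walk through each heavy atom and fill implicit hydrogens from standard valence (C 4, N 3, O 2, S 2, halogen 1):
  atom 1: C, bond orders sum to 1 (valence 4) → 3 H
  atom 2: C, bond orders sum to 4 (valence 4) → 0 H
  atom 3: O, bond orders sum to 2 (valence 2) → 0 H
  atom 4: C, bond orders sum to 3 (valence 4) → 1 H
  atom 5: C, bond orders sum to 2 (valence 4) → 2 H
  atom 6: C, bond orders sum to 1 (valence 4) → 3 H
  atom 7: C, bond orders sum to 2 (valence 4) → 2 H
  atom 8: C, bond orders sum to 2 (valence 4) → 2 H
  atom 9: C, bond orders sum to 2 (valence 4) → 2 H
  atom 10: C, bond orders sum to 2 (valence 4) → 2 H
  atom 11: C, bond orders sum to 4 (valence 4) → 0 H
  atom 12: O, bond orders sum to 2 (valence 2) → 0 H
  atom 13: C, bond orders sum to 3 (valence 4) → 1 H
  atom 14: S, bond orders sum to 1 (valence 2) → 1 H
  atom 15: C, bond orders sum to 3 (valence 4) → 1 H
  atom 16: C, bond orders sum to 4 (valence 4) → 0 H
  atom 17: N, bond orders sum to 3 (valence 3) → 0 H
  atom 18: C, bond orders sum to 2 (valence 4) → 2 H
  atom 19: C, bond orders sum to 2 (valence 4) → 2 H
  atom 20: C, bond orders sum to 3 (valence 4) → 1 H
  atom 21: C, bond orders sum to 2 (valence 4) → 2 H
Totals → C:17, H:27, N:1, O:2, S:1.

C17H27NO2S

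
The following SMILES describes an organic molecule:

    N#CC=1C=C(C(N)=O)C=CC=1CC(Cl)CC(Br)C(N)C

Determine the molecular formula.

Walk through each heavy atom and fill implicit hydrogens from standard valence (C 4, N 3, O 2, S 2, halogen 1):
  atom 1: N, bond orders sum to 3 (valence 3) → 0 H
  atom 2: C, bond orders sum to 4 (valence 4) → 0 H
  atom 3: C, bond orders sum to 4 (valence 4) → 0 H
  atom 4: C, bond orders sum to 3 (valence 4) → 1 H
  atom 5: C, bond orders sum to 4 (valence 4) → 0 H
  atom 6: C, bond orders sum to 4 (valence 4) → 0 H
  atom 7: N, bond orders sum to 1 (valence 3) → 2 H
  atom 8: O, bond orders sum to 2 (valence 2) → 0 H
  atom 9: C, bond orders sum to 3 (valence 4) → 1 H
  atom 10: C, bond orders sum to 3 (valence 4) → 1 H
  atom 11: C, bond orders sum to 4 (valence 4) → 0 H
  atom 12: C, bond orders sum to 2 (valence 4) → 2 H
  atom 13: C, bond orders sum to 3 (valence 4) → 1 H
  atom 14: Cl (halogen, monovalent) → 0 H
  atom 15: C, bond orders sum to 2 (valence 4) → 2 H
  atom 16: C, bond orders sum to 3 (valence 4) → 1 H
  atom 17: Br (halogen, monovalent) → 0 H
  atom 18: C, bond orders sum to 3 (valence 4) → 1 H
  atom 19: N, bond orders sum to 1 (valence 3) → 2 H
  atom 20: C, bond orders sum to 1 (valence 4) → 3 H
Totals → C:14, H:17, Br:1, Cl:1, N:3, O:1.

C14H17BrClN3O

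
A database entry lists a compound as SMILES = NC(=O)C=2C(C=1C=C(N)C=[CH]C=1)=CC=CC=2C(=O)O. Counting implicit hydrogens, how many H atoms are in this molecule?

12

Walk through each heavy atom and fill implicit hydrogens from standard valence (C 4, N 3, O 2, S 2, halogen 1):
  atom 1: N, bond orders sum to 1 (valence 3) → 2 H
  atom 2: C, bond orders sum to 4 (valence 4) → 0 H
  atom 3: O, bond orders sum to 2 (valence 2) → 0 H
  atom 4: C, bond orders sum to 4 (valence 4) → 0 H
  atom 5: C, bond orders sum to 4 (valence 4) → 0 H
  atom 6: C, bond orders sum to 4 (valence 4) → 0 H
  atom 7: C, bond orders sum to 3 (valence 4) → 1 H
  atom 8: C, bond orders sum to 4 (valence 4) → 0 H
  atom 9: N, bond orders sum to 1 (valence 3) → 2 H
  atom 10: C, bond orders sum to 3 (valence 4) → 1 H
  atom 11: C with explicit H count 1
  atom 12: C, bond orders sum to 3 (valence 4) → 1 H
  atom 13: C, bond orders sum to 3 (valence 4) → 1 H
  atom 14: C, bond orders sum to 3 (valence 4) → 1 H
  atom 15: C, bond orders sum to 3 (valence 4) → 1 H
  atom 16: C, bond orders sum to 4 (valence 4) → 0 H
  atom 17: C, bond orders sum to 4 (valence 4) → 0 H
  atom 18: O, bond orders sum to 2 (valence 2) → 0 H
  atom 19: O, bond orders sum to 1 (valence 2) → 1 H
Total hydrogens: 12.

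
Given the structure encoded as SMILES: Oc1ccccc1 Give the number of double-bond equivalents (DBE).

4

Molecular formula: C6H6O.
DoU = (2C + 2 + N − H − X) / 2, where X is the halogen count and O/S are ignored.
    = (2·6 + 2 + 0 − 6 − 0) / 2 = 8 / 2 = 4.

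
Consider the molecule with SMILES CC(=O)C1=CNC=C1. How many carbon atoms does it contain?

Count every carbon token in the SMILES (each C, including those in ring-closure positions and inside branches).
Carbon count: 6.

6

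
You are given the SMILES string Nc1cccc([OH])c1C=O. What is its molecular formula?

Walk through each heavy atom and fill implicit hydrogens from standard valence (C 4, N 3, O 2, S 2, halogen 1); for lowercase aromatic atoms, an aromatic c carries 1 H when it has two neighbours and 0 H with three, and aromatic n carries 0 H:
  atom 1: N, bond orders sum to 1 (valence 3) → 2 H
  atom 2: aromatic c, 3 neighbours → 0 H
  atom 3: aromatic c, 2 neighbours → 1 H
  atom 4: aromatic c, 2 neighbours → 1 H
  atom 5: aromatic c, 2 neighbours → 1 H
  atom 6: aromatic c, 3 neighbours → 0 H
  atom 7: O with explicit H count 1
  atom 8: aromatic c, 3 neighbours → 0 H
  atom 9: C, bond orders sum to 3 (valence 4) → 1 H
  atom 10: O, bond orders sum to 2 (valence 2) → 0 H
Totals → C:7, H:7, N:1, O:2.
In Hill order: C7H7NO2.

C7H7NO2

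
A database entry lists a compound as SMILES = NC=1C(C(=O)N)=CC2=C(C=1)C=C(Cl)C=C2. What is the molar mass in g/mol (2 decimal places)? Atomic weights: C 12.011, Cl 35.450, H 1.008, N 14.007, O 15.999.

First, the molecular formula is C11H9ClN2O (counting implicit H from valence).
  C: 11 × 12.011 = 132.121
  Cl: 1 × 35.450 = 35.450
  H: 9 × 1.008 = 9.072
  N: 2 × 14.007 = 28.014
  O: 1 × 15.999 = 15.999
Sum: 11×12.011 + 1×35.450 + 9×1.008 + 2×14.007 + 1×15.999 = 220.656 → 220.66 g/mol.

220.66 g/mol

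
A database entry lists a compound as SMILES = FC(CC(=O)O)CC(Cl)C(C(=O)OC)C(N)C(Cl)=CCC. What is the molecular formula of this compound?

C13H20Cl2FNO4

Walk through each heavy atom and fill implicit hydrogens from standard valence (C 4, N 3, O 2, S 2, halogen 1):
  atom 1: F (halogen, monovalent) → 0 H
  atom 2: C, bond orders sum to 3 (valence 4) → 1 H
  atom 3: C, bond orders sum to 2 (valence 4) → 2 H
  atom 4: C, bond orders sum to 4 (valence 4) → 0 H
  atom 5: O, bond orders sum to 2 (valence 2) → 0 H
  atom 6: O, bond orders sum to 1 (valence 2) → 1 H
  atom 7: C, bond orders sum to 2 (valence 4) → 2 H
  atom 8: C, bond orders sum to 3 (valence 4) → 1 H
  atom 9: Cl (halogen, monovalent) → 0 H
  atom 10: C, bond orders sum to 3 (valence 4) → 1 H
  atom 11: C, bond orders sum to 4 (valence 4) → 0 H
  atom 12: O, bond orders sum to 2 (valence 2) → 0 H
  atom 13: O, bond orders sum to 2 (valence 2) → 0 H
  atom 14: C, bond orders sum to 1 (valence 4) → 3 H
  atom 15: C, bond orders sum to 3 (valence 4) → 1 H
  atom 16: N, bond orders sum to 1 (valence 3) → 2 H
  atom 17: C, bond orders sum to 4 (valence 4) → 0 H
  atom 18: Cl (halogen, monovalent) → 0 H
  atom 19: C, bond orders sum to 3 (valence 4) → 1 H
  atom 20: C, bond orders sum to 2 (valence 4) → 2 H
  atom 21: C, bond orders sum to 1 (valence 4) → 3 H
Totals → C:13, H:20, Cl:2, F:1, N:1, O:4.
In Hill order: C13H20Cl2FNO4.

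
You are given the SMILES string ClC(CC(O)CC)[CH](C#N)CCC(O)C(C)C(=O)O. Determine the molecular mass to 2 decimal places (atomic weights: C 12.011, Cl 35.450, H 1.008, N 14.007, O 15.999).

First, the molecular formula is C13H22ClNO4 (counting implicit H from valence).
  C: 13 × 12.011 = 156.143
  Cl: 1 × 35.450 = 35.450
  H: 22 × 1.008 = 22.176
  N: 1 × 14.007 = 14.007
  O: 4 × 15.999 = 63.996
Sum: 13×12.011 + 1×35.450 + 22×1.008 + 1×14.007 + 4×15.999 = 291.772 → 291.77 g/mol.

291.77 g/mol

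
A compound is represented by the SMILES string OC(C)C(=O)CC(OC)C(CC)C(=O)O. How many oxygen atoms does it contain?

Scan the SMILES for O atoms (remember two-letter symbols like Cl and Br are single atoms).
Oxygen count: 5.

5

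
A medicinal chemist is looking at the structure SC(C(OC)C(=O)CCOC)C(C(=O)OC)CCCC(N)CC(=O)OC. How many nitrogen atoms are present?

1

Scan the SMILES for N atoms (remember two-letter symbols like Cl and Br are single atoms).
Nitrogen count: 1.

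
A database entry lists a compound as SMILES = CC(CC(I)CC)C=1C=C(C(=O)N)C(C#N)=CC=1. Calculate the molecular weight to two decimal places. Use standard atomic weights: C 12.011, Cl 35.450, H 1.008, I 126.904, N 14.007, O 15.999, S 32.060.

First, the molecular formula is C14H17IN2O (counting implicit H from valence).
  C: 14 × 12.011 = 168.154
  H: 17 × 1.008 = 17.136
  I: 1 × 126.904 = 126.904
  N: 2 × 14.007 = 28.014
  O: 1 × 15.999 = 15.999
Sum: 14×12.011 + 17×1.008 + 1×126.904 + 2×14.007 + 1×15.999 = 356.207 → 356.21 g/mol.

356.21 g/mol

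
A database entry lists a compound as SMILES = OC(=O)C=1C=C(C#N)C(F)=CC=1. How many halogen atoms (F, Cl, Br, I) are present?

Halogen atoms appear at heavy-atom position 10 (1×F).
Other groups present: 1 carboxylic acid, 1 nitrile.
Halogen count: 1.

1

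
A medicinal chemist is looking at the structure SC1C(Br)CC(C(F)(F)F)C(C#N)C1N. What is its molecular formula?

Walk through each heavy atom and fill implicit hydrogens from standard valence (C 4, N 3, O 2, S 2, halogen 1):
  atom 1: S, bond orders sum to 1 (valence 2) → 1 H
  atom 2: C, bond orders sum to 3 (valence 4) → 1 H
  atom 3: C, bond orders sum to 3 (valence 4) → 1 H
  atom 4: Br (halogen, monovalent) → 0 H
  atom 5: C, bond orders sum to 2 (valence 4) → 2 H
  atom 6: C, bond orders sum to 3 (valence 4) → 1 H
  atom 7: C, bond orders sum to 4 (valence 4) → 0 H
  atom 8: F (halogen, monovalent) → 0 H
  atom 9: F (halogen, monovalent) → 0 H
  atom 10: F (halogen, monovalent) → 0 H
  atom 11: C, bond orders sum to 3 (valence 4) → 1 H
  atom 12: C, bond orders sum to 4 (valence 4) → 0 H
  atom 13: N, bond orders sum to 3 (valence 3) → 0 H
  atom 14: C, bond orders sum to 3 (valence 4) → 1 H
  atom 15: N, bond orders sum to 1 (valence 3) → 2 H
Totals → C:8, H:10, Br:1, F:3, N:2, S:1.

C8H10BrF3N2S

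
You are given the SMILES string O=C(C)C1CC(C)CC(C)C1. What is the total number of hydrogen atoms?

18

Walk through each heavy atom and fill implicit hydrogens from standard valence (C 4, N 3, O 2, S 2, halogen 1):
  atom 1: O, bond orders sum to 2 (valence 2) → 0 H
  atom 2: C, bond orders sum to 4 (valence 4) → 0 H
  atom 3: C, bond orders sum to 1 (valence 4) → 3 H
  atom 4: C, bond orders sum to 3 (valence 4) → 1 H
  atom 5: C, bond orders sum to 2 (valence 4) → 2 H
  atom 6: C, bond orders sum to 3 (valence 4) → 1 H
  atom 7: C, bond orders sum to 1 (valence 4) → 3 H
  atom 8: C, bond orders sum to 2 (valence 4) → 2 H
  atom 9: C, bond orders sum to 3 (valence 4) → 1 H
  atom 10: C, bond orders sum to 1 (valence 4) → 3 H
  atom 11: C, bond orders sum to 2 (valence 4) → 2 H
Total hydrogens: 18.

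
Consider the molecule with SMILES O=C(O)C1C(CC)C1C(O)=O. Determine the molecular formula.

C7H10O4

Walk through each heavy atom and fill implicit hydrogens from standard valence (C 4, N 3, O 2, S 2, halogen 1):
  atom 1: O, bond orders sum to 2 (valence 2) → 0 H
  atom 2: C, bond orders sum to 4 (valence 4) → 0 H
  atom 3: O, bond orders sum to 1 (valence 2) → 1 H
  atom 4: C, bond orders sum to 3 (valence 4) → 1 H
  atom 5: C, bond orders sum to 3 (valence 4) → 1 H
  atom 6: C, bond orders sum to 2 (valence 4) → 2 H
  atom 7: C, bond orders sum to 1 (valence 4) → 3 H
  atom 8: C, bond orders sum to 3 (valence 4) → 1 H
  atom 9: C, bond orders sum to 4 (valence 4) → 0 H
  atom 10: O, bond orders sum to 1 (valence 2) → 1 H
  atom 11: O, bond orders sum to 2 (valence 2) → 0 H
Totals → C:7, H:10, O:4.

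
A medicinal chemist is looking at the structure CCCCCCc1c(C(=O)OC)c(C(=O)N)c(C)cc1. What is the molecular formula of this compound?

Walk through each heavy atom and fill implicit hydrogens from standard valence (C 4, N 3, O 2, S 2, halogen 1); for lowercase aromatic atoms, an aromatic c carries 1 H when it has two neighbours and 0 H with three, and aromatic n carries 0 H:
  atom 1: C, bond orders sum to 1 (valence 4) → 3 H
  atom 2: C, bond orders sum to 2 (valence 4) → 2 H
  atom 3: C, bond orders sum to 2 (valence 4) → 2 H
  atom 4: C, bond orders sum to 2 (valence 4) → 2 H
  atom 5: C, bond orders sum to 2 (valence 4) → 2 H
  atom 6: C, bond orders sum to 2 (valence 4) → 2 H
  atom 7: aromatic c, 3 neighbours → 0 H
  atom 8: aromatic c, 3 neighbours → 0 H
  atom 9: C, bond orders sum to 4 (valence 4) → 0 H
  atom 10: O, bond orders sum to 2 (valence 2) → 0 H
  atom 11: O, bond orders sum to 2 (valence 2) → 0 H
  atom 12: C, bond orders sum to 1 (valence 4) → 3 H
  atom 13: aromatic c, 3 neighbours → 0 H
  atom 14: C, bond orders sum to 4 (valence 4) → 0 H
  atom 15: O, bond orders sum to 2 (valence 2) → 0 H
  atom 16: N, bond orders sum to 1 (valence 3) → 2 H
  atom 17: aromatic c, 3 neighbours → 0 H
  atom 18: C, bond orders sum to 1 (valence 4) → 3 H
  atom 19: aromatic c, 2 neighbours → 1 H
  atom 20: aromatic c, 2 neighbours → 1 H
Totals → C:16, H:23, N:1, O:3.
In Hill order: C16H23NO3.

C16H23NO3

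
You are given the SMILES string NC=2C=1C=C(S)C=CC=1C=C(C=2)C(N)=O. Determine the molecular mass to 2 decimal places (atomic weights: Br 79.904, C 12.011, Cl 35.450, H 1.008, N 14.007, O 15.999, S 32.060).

First, the molecular formula is C11H10N2OS (counting implicit H from valence).
  C: 11 × 12.011 = 132.121
  H: 10 × 1.008 = 10.080
  N: 2 × 14.007 = 28.014
  O: 1 × 15.999 = 15.999
  S: 1 × 32.060 = 32.060
Sum: 11×12.011 + 10×1.008 + 2×14.007 + 1×15.999 + 1×32.060 = 218.274 → 218.27 g/mol.

218.27 g/mol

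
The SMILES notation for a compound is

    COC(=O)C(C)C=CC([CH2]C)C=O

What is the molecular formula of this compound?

Walk through each heavy atom and fill implicit hydrogens from standard valence (C 4, N 3, O 2, S 2, halogen 1):
  atom 1: C, bond orders sum to 1 (valence 4) → 3 H
  atom 2: O, bond orders sum to 2 (valence 2) → 0 H
  atom 3: C, bond orders sum to 4 (valence 4) → 0 H
  atom 4: O, bond orders sum to 2 (valence 2) → 0 H
  atom 5: C, bond orders sum to 3 (valence 4) → 1 H
  atom 6: C, bond orders sum to 1 (valence 4) → 3 H
  atom 7: C, bond orders sum to 3 (valence 4) → 1 H
  atom 8: C, bond orders sum to 3 (valence 4) → 1 H
  atom 9: C, bond orders sum to 3 (valence 4) → 1 H
  atom 10: C with explicit H count 2
  atom 11: C, bond orders sum to 1 (valence 4) → 3 H
  atom 12: C, bond orders sum to 3 (valence 4) → 1 H
  atom 13: O, bond orders sum to 2 (valence 2) → 0 H
Totals → C:10, H:16, O:3.
In Hill order: C10H16O3.

C10H16O3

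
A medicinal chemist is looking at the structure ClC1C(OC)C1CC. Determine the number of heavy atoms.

8

Every atom symbol written in the SMILES (organic subset) is one heavy atom; implicit H are not written.
Heavy atoms by element → C:6, Cl:1, O:1.
Total: 8.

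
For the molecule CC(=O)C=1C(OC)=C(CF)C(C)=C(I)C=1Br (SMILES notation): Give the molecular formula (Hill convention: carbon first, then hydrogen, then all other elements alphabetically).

C11H11BrFIO2

Walk through each heavy atom and fill implicit hydrogens from standard valence (C 4, N 3, O 2, S 2, halogen 1):
  atom 1: C, bond orders sum to 1 (valence 4) → 3 H
  atom 2: C, bond orders sum to 4 (valence 4) → 0 H
  atom 3: O, bond orders sum to 2 (valence 2) → 0 H
  atom 4: C, bond orders sum to 4 (valence 4) → 0 H
  atom 5: C, bond orders sum to 4 (valence 4) → 0 H
  atom 6: O, bond orders sum to 2 (valence 2) → 0 H
  atom 7: C, bond orders sum to 1 (valence 4) → 3 H
  atom 8: C, bond orders sum to 4 (valence 4) → 0 H
  atom 9: C, bond orders sum to 2 (valence 4) → 2 H
  atom 10: F (halogen, monovalent) → 0 H
  atom 11: C, bond orders sum to 4 (valence 4) → 0 H
  atom 12: C, bond orders sum to 1 (valence 4) → 3 H
  atom 13: C, bond orders sum to 4 (valence 4) → 0 H
  atom 14: I (halogen, monovalent) → 0 H
  atom 15: C, bond orders sum to 4 (valence 4) → 0 H
  atom 16: Br (halogen, monovalent) → 0 H
Totals → C:11, H:11, Br:1, F:1, I:1, O:2.
In Hill order: C11H11BrFIO2.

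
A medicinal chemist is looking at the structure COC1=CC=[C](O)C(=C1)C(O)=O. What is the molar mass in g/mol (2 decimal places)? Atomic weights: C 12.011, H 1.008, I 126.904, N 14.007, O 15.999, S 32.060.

168.15 g/mol

First, the molecular formula is C8H8O4 (counting implicit H from valence).
  C: 8 × 12.011 = 96.088
  H: 8 × 1.008 = 8.064
  O: 4 × 15.999 = 63.996
Sum: 8×12.011 + 8×1.008 + 4×15.999 = 168.148 → 168.15 g/mol.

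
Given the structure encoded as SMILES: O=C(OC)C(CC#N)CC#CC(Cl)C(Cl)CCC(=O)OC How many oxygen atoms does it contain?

4

Scan the SMILES for O atoms (remember two-letter symbols like Cl and Br are single atoms).
Oxygen count: 4.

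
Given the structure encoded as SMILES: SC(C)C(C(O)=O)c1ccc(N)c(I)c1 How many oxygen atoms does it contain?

Scan the SMILES for O atoms (remember two-letter symbols like Cl and Br are single atoms).
Oxygen count: 2.

2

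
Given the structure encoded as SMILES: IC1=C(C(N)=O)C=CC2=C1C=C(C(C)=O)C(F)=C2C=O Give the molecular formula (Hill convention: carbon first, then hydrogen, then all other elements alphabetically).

Walk through each heavy atom and fill implicit hydrogens from standard valence (C 4, N 3, O 2, S 2, halogen 1):
  atom 1: I (halogen, monovalent) → 0 H
  atom 2: C, bond orders sum to 4 (valence 4) → 0 H
  atom 3: C, bond orders sum to 4 (valence 4) → 0 H
  atom 4: C, bond orders sum to 4 (valence 4) → 0 H
  atom 5: N, bond orders sum to 1 (valence 3) → 2 H
  atom 6: O, bond orders sum to 2 (valence 2) → 0 H
  atom 7: C, bond orders sum to 3 (valence 4) → 1 H
  atom 8: C, bond orders sum to 3 (valence 4) → 1 H
  atom 9: C, bond orders sum to 4 (valence 4) → 0 H
  atom 10: C, bond orders sum to 4 (valence 4) → 0 H
  atom 11: C, bond orders sum to 3 (valence 4) → 1 H
  atom 12: C, bond orders sum to 4 (valence 4) → 0 H
  atom 13: C, bond orders sum to 4 (valence 4) → 0 H
  atom 14: C, bond orders sum to 1 (valence 4) → 3 H
  atom 15: O, bond orders sum to 2 (valence 2) → 0 H
  atom 16: C, bond orders sum to 4 (valence 4) → 0 H
  atom 17: F (halogen, monovalent) → 0 H
  atom 18: C, bond orders sum to 4 (valence 4) → 0 H
  atom 19: C, bond orders sum to 3 (valence 4) → 1 H
  atom 20: O, bond orders sum to 2 (valence 2) → 0 H
Totals → C:14, H:9, F:1, I:1, N:1, O:3.

C14H9FINO3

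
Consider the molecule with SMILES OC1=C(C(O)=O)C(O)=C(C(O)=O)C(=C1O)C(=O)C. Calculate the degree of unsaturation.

7

Molecular formula: C10H8O8.
DoU = (2C + 2 + N − H − X) / 2, where X is the halogen count and O/S are ignored.
    = (2·10 + 2 + 0 − 8 − 0) / 2 = 14 / 2 = 7.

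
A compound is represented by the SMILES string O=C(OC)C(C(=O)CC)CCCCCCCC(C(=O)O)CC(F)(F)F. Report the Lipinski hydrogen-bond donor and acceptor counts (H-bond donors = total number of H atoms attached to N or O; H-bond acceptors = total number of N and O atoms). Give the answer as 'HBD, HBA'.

Donors: find every N or O and count the H atoms it carries.
  atom 1 (O): bond orders sum to 2 → 0 H
  atom 3 (O): bond orders sum to 2 → 0 H
  atom 7 (O): bond orders sum to 2 → 0 H
  atom 19 (O): bond orders sum to 2 → 0 H
  atom 20 (O): bond orders sum to 1 → 1 H
Lipinski HBD = 1.
Acceptors: N atoms = 0, O atoms = 5 → HBA = 5.

1, 5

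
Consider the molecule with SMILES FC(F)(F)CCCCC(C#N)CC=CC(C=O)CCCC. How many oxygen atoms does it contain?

1

Scan the SMILES for O atoms (remember two-letter symbols like Cl and Br are single atoms).
Oxygen count: 1.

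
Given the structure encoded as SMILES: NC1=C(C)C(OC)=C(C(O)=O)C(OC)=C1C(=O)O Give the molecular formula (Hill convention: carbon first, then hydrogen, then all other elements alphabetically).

C11H13NO6

Walk through each heavy atom and fill implicit hydrogens from standard valence (C 4, N 3, O 2, S 2, halogen 1):
  atom 1: N, bond orders sum to 1 (valence 3) → 2 H
  atom 2: C, bond orders sum to 4 (valence 4) → 0 H
  atom 3: C, bond orders sum to 4 (valence 4) → 0 H
  atom 4: C, bond orders sum to 1 (valence 4) → 3 H
  atom 5: C, bond orders sum to 4 (valence 4) → 0 H
  atom 6: O, bond orders sum to 2 (valence 2) → 0 H
  atom 7: C, bond orders sum to 1 (valence 4) → 3 H
  atom 8: C, bond orders sum to 4 (valence 4) → 0 H
  atom 9: C, bond orders sum to 4 (valence 4) → 0 H
  atom 10: O, bond orders sum to 1 (valence 2) → 1 H
  atom 11: O, bond orders sum to 2 (valence 2) → 0 H
  atom 12: C, bond orders sum to 4 (valence 4) → 0 H
  atom 13: O, bond orders sum to 2 (valence 2) → 0 H
  atom 14: C, bond orders sum to 1 (valence 4) → 3 H
  atom 15: C, bond orders sum to 4 (valence 4) → 0 H
  atom 16: C, bond orders sum to 4 (valence 4) → 0 H
  atom 17: O, bond orders sum to 2 (valence 2) → 0 H
  atom 18: O, bond orders sum to 1 (valence 2) → 1 H
Totals → C:11, H:13, N:1, O:6.
In Hill order: C11H13NO6.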